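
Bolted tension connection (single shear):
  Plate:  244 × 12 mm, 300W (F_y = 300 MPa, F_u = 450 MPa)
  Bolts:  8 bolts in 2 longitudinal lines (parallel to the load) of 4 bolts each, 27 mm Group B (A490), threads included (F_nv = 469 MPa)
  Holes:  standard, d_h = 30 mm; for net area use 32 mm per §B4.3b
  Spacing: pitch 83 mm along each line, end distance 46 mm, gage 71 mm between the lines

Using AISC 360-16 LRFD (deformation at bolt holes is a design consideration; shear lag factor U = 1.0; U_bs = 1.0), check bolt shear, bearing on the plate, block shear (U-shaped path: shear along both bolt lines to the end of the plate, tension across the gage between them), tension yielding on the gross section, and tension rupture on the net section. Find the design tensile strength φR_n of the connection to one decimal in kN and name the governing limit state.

Bolt shear: A_b = π(27)²/4 = 572.56 mm². φR_n = 0.75 × 469 × 572.56 × 8 × 1 = 1611.2 kN.
Bearing (12 mm plate, F_u = 450 MPa): end bolts L_c = 46 − 30/2 = 31, R_n = min(1.2×31×12×450, 2.4×27×12×450) = 200.88 kN/bolt; interior L_c = 83 − 30 = 53, R_n = 343.44 kN/bolt. φR_n = 0.75 × (2×200.88 + 6×343.44) = 1846.8 kN.
Block shear: shear path 2×[46+3×83] = 2×295 mm, A_gv = 7080, A_nv = 2×(295 − 3.5×32)×12 = 4392 mm²; tension across gage: (71 − 1×32)×12 = 468 mm². R_n = min(0.6×450×4392, 0.6×300×7080) + 1.0×450×468 = min(1185.8, 1274.4) + 210.6 = 1396.4 kN. φR_n = 0.75 × 1396.4 = 1047.3 kN.
Tension yield (gross): A_g = 244×12 = 2928 mm². φR_n = 0.90 × 300 × 2928 = 790.6 kN.
Tension rupture (net): A_n = (244 − 2×32)×12 = 2160 mm² (U = 1.0, A_e = A_n). φR_n = 0.75 × 450 × 2160 = 729.0 kN.
Governing: min(1611.2, 1846.8, 1047.3, 790.6, 729.0) = 729.0 kN → net-section rupture.

729.0 kN (net-section rupture governs)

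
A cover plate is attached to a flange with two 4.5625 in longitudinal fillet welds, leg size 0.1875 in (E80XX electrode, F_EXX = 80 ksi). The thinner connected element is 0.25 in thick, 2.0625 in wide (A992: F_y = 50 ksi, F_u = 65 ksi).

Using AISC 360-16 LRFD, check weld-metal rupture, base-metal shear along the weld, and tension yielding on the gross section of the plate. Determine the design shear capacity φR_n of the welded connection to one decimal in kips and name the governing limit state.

23.2 kips (gross-section yield governs)

Weld metal: throat = 0.707×0.1875 = 0.13256 in, L = 2×4.5625 = 9.125 in. φR_n = 0.75 × 0.6 × 80 × 0.13256 × 9.125 = 43.5 kips.
Base metal shear (0.25 in plate): yield φR_n = 1.0×0.6×50×0.25×9.125 = 68.4 kips; rupture φR_n = 0.75×0.6×65×0.25×9.125 = 66.7 kips; take 66.7 kips (rupture).
Tension yield (gross): A_g = 2.0625×0.25 = 0.51563 in². φR_n = 0.90 × 50 × 0.51563 = 23.2 kips.
Governing: min(43.5, 66.7, 23.2) = 23.2 kips → gross-section yield.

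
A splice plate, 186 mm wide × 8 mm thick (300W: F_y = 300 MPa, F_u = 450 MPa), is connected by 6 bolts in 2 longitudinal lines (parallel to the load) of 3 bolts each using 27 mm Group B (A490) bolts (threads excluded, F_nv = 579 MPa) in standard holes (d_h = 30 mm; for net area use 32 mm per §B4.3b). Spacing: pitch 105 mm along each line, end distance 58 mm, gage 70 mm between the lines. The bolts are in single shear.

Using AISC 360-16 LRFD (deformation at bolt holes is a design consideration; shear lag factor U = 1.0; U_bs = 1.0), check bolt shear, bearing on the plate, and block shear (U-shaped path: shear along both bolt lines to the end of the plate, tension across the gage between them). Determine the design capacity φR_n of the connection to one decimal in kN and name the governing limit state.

Bolt shear: A_b = π(27)²/4 = 572.56 mm². φR_n = 0.75 × 579 × 572.56 × 6 × 1 = 1491.8 kN.
Bearing (8 mm plate, F_u = 450 MPa): end bolts L_c = 58 − 30/2 = 43, R_n = min(1.2×43×8×450, 2.4×27×8×450) = 185.76 kN/bolt; interior L_c = 105 − 30 = 75, R_n = 233.28 kN/bolt. φR_n = 0.75 × (2×185.76 + 4×233.28) = 978.5 kN.
Block shear: shear path 2×[58+2×105] = 2×268 mm, A_gv = 4288, A_nv = 2×(268 − 2.5×32)×8 = 3008 mm²; tension across gage: (70 − 1×32)×8 = 304 mm². R_n = min(0.6×450×3008, 0.6×300×4288) + 1.0×450×304 = min(812.16, 771.84) + 136.8 = 908.64 kN. φR_n = 0.75 × 908.64 = 681.5 kN.
Governing: min(1491.8, 978.5, 681.5) = 681.5 kN → block shear.

681.5 kN (block shear governs)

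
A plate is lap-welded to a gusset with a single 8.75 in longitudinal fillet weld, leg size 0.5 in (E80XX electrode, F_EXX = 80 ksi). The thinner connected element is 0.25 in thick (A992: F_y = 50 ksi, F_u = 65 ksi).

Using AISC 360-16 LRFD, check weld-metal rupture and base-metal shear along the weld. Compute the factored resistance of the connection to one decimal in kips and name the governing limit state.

Weld metal: throat = 0.707×0.5 = 0.3535 in, L = 8.75 in. φR_n = 0.75 × 0.6 × 80 × 0.3535 × 8.75 = 111.4 kips.
Base metal shear (0.25 in plate): yield φR_n = 1.0×0.6×50×0.25×8.75 = 65.6 kips; rupture φR_n = 0.75×0.6×65×0.25×8.75 = 64.0 kips; take 64.0 kips (rupture).
Governing: min(111.4, 64.0) = 64.0 kips → base-metal shear.

64.0 kips (base-metal shear governs)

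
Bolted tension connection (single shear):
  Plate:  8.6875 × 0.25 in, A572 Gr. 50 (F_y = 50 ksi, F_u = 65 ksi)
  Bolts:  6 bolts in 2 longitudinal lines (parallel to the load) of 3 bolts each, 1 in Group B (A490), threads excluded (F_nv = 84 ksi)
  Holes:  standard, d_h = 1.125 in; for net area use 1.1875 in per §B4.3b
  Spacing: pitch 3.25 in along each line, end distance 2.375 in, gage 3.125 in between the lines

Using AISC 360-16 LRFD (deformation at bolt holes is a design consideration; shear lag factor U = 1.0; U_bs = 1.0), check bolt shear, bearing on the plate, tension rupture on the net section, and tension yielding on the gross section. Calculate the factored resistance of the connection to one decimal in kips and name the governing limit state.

Bolt shear: A_b = π(1)²/4 = 0.7854 in². φR_n = 0.75 × 84 × 0.7854 × 6 × 1 = 296.9 kips.
Bearing (0.25 in plate, F_u = 65 ksi): end bolts L_c = 2.375 − 1.125/2 = 1.8125, R_n = min(1.2×1.8125×0.25×65, 2.4×1×0.25×65) = 35.344 kips/bolt; interior L_c = 3.25 − 1.125 = 2.125, R_n = 39 kips/bolt. φR_n = 0.75 × (2×35.344 + 4×39) = 170.0 kips.
Tension rupture (net): A_n = (8.6875 − 2×1.1875)×0.25 = 1.5781 in² (U = 1.0, A_e = A_n). φR_n = 0.75 × 65 × 1.5781 = 76.9 kips.
Tension yield (gross): A_g = 8.6875×0.25 = 2.1719 in². φR_n = 0.90 × 50 × 2.1719 = 97.7 kips.
Governing: min(296.9, 170.0, 76.9, 97.7) = 76.9 kips → net-section rupture.

76.9 kips (net-section rupture governs)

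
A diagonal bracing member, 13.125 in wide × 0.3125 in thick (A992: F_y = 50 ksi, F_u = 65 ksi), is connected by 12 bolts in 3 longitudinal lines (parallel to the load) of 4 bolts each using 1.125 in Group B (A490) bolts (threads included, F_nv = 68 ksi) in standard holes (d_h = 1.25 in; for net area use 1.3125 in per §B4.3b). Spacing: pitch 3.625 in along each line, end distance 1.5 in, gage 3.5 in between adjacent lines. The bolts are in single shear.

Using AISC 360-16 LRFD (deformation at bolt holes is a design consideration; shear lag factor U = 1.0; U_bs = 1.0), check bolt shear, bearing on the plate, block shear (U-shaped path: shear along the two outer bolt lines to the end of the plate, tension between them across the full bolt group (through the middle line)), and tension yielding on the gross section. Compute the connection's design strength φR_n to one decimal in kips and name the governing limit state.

184.6 kips (gross-section yield governs)

Bolt shear: A_b = π(1.125)²/4 = 0.99402 in². φR_n = 0.75 × 68 × 0.99402 × 12 × 1 = 608.3 kips.
Bearing (0.3125 in plate, F_u = 65 ksi): end bolts L_c = 1.5 − 1.25/2 = 0.875, R_n = min(1.2×0.875×0.3125×65, 2.4×1.125×0.3125×65) = 21.328 kips/bolt; interior L_c = 3.625 − 1.25 = 2.375, R_n = 54.844 kips/bolt. φR_n = 0.75 × (3×21.328 + 9×54.844) = 418.2 kips.
Block shear: shear path 2×[1.5+3×3.625] = 2×12.375 in, A_gv = 7.7344, A_nv = 2×(12.375 − 3.5×1.3125)×0.3125 = 4.8633 in²; tension across gage: (7 − 2×1.3125)×0.3125 = 1.3672 in². R_n = min(0.6×65×4.8633, 0.6×50×7.7344) + 1.0×65×1.3672 = min(189.67, 232.03) + 88.868 = 278.54 kips. φR_n = 0.75 × 278.54 = 208.9 kips.
Tension yield (gross): A_g = 13.125×0.3125 = 4.1016 in². φR_n = 0.90 × 50 × 4.1016 = 184.6 kips.
Governing: min(608.3, 418.2, 208.9, 184.6) = 184.6 kips → gross-section yield.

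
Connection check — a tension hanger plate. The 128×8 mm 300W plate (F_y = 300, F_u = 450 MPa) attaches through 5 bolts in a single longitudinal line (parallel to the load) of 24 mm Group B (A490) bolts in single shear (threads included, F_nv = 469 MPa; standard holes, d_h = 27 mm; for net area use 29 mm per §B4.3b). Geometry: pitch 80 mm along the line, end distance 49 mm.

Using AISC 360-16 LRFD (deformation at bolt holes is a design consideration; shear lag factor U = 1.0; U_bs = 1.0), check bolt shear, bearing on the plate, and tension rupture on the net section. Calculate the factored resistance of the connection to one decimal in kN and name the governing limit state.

Bolt shear: A_b = π(24)²/4 = 452.39 mm². φR_n = 0.75 × 469 × 452.39 × 5 × 1 = 795.6 kN.
Bearing (8 mm plate, F_u = 450 MPa): end bolts L_c = 49 − 27/2 = 35.5, R_n = min(1.2×35.5×8×450, 2.4×24×8×450) = 153.36 kN/bolt; interior L_c = 80 − 27 = 53, R_n = 207.36 kN/bolt. φR_n = 0.75 × (1×153.36 + 4×207.36) = 737.1 kN.
Tension rupture (net): A_n = (128 − 1×29)×8 = 792 mm² (U = 1.0, A_e = A_n). φR_n = 0.75 × 450 × 792 = 267.3 kN.
Governing: min(795.6, 737.1, 267.3) = 267.3 kN → net-section rupture.

267.3 kN (net-section rupture governs)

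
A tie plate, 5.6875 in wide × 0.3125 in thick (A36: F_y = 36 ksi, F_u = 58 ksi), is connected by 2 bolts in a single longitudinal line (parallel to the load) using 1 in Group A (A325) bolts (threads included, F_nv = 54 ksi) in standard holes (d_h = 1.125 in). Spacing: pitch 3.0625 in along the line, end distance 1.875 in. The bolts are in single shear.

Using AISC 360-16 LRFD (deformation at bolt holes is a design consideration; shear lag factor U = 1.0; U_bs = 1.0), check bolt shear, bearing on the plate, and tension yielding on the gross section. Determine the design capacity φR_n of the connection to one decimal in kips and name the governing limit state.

53.0 kips (bearing governs)

Bolt shear: A_b = π(1)²/4 = 0.7854 in². φR_n = 0.75 × 54 × 0.7854 × 2 × 1 = 63.6 kips.
Bearing (0.3125 in plate, F_u = 58 ksi): end bolts L_c = 1.875 − 1.125/2 = 1.3125, R_n = min(1.2×1.3125×0.3125×58, 2.4×1×0.3125×58) = 28.547 kips/bolt; interior L_c = 3.0625 − 1.125 = 1.9375, R_n = 42.141 kips/bolt. φR_n = 0.75 × (1×28.547 + 1×42.141) = 53.0 kips.
Tension yield (gross): A_g = 5.6875×0.3125 = 1.7773 in². φR_n = 0.90 × 36 × 1.7773 = 57.6 kips.
Governing: min(63.6, 53.0, 57.6) = 53.0 kips → bearing.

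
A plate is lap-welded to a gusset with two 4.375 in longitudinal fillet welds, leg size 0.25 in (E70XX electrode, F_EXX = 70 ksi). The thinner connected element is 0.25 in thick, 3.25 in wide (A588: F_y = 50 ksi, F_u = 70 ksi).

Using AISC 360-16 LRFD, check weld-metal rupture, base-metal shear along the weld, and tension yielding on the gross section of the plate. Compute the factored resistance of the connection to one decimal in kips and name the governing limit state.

36.6 kips (gross-section yield governs)

Weld metal: throat = 0.707×0.25 = 0.17675 in, L = 2×4.375 = 8.75 in. φR_n = 0.75 × 0.6 × 70 × 0.17675 × 8.75 = 48.7 kips.
Base metal shear (0.25 in plate): yield φR_n = 1.0×0.6×50×0.25×8.75 = 65.6 kips; rupture φR_n = 0.75×0.6×70×0.25×8.75 = 68.9 kips; take 65.6 kips (yield).
Tension yield (gross): A_g = 3.25×0.25 = 0.8125 in². φR_n = 0.90 × 50 × 0.8125 = 36.6 kips.
Governing: min(48.7, 65.6, 36.6) = 36.6 kips → gross-section yield.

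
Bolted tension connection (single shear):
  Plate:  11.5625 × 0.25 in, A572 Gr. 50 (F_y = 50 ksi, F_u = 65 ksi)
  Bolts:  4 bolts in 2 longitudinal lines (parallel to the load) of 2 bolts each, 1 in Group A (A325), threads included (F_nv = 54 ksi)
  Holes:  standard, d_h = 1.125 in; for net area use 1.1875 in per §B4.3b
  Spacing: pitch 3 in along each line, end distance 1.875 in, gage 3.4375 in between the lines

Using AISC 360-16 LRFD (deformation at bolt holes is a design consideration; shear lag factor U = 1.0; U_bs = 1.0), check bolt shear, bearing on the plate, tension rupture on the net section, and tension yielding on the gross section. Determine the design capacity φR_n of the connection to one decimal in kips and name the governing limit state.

93.2 kips (bearing governs)

Bolt shear: A_b = π(1)²/4 = 0.7854 in². φR_n = 0.75 × 54 × 0.7854 × 4 × 1 = 127.2 kips.
Bearing (0.25 in plate, F_u = 65 ksi): end bolts L_c = 1.875 − 1.125/2 = 1.3125, R_n = min(1.2×1.3125×0.25×65, 2.4×1×0.25×65) = 25.594 kips/bolt; interior L_c = 3 − 1.125 = 1.875, R_n = 36.563 kips/bolt. φR_n = 0.75 × (2×25.594 + 2×36.563) = 93.2 kips.
Tension rupture (net): A_n = (11.5625 − 2×1.1875)×0.25 = 2.2969 in² (U = 1.0, A_e = A_n). φR_n = 0.75 × 65 × 2.2969 = 112.0 kips.
Tension yield (gross): A_g = 11.5625×0.25 = 2.8906 in². φR_n = 0.90 × 50 × 2.8906 = 130.1 kips.
Governing: min(127.2, 93.2, 112.0, 130.1) = 93.2 kips → bearing.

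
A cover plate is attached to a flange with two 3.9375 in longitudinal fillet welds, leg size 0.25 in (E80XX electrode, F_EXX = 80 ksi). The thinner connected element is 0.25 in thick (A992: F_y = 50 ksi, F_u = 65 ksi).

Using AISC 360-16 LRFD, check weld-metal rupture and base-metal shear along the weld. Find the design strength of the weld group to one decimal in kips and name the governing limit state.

50.1 kips (weld metal governs)

Weld metal: throat = 0.707×0.25 = 0.17675 in, L = 2×3.9375 = 7.875 in. φR_n = 0.75 × 0.6 × 80 × 0.17675 × 7.875 = 50.1 kips.
Base metal shear (0.25 in plate): yield φR_n = 1.0×0.6×50×0.25×7.875 = 59.1 kips; rupture φR_n = 0.75×0.6×65×0.25×7.875 = 57.6 kips; take 57.6 kips (rupture).
Governing: min(50.1, 57.6) = 50.1 kips → weld metal.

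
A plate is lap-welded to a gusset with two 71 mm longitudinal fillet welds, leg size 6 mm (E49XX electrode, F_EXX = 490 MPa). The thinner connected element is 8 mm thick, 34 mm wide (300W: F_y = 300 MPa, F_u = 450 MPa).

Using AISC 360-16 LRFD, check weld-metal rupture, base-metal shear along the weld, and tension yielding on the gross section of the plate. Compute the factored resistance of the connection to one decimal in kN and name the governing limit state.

Weld metal: throat = 0.707×6 = 4.242 mm, L = 2×71 = 142 mm. φR_n = 0.75 × 0.6 × 490 × 4.242 × 142 = 132.8 kN.
Base metal shear (8 mm plate): yield φR_n = 1.0×0.6×300×8×142 = 204.5 kN; rupture φR_n = 0.75×0.6×450×8×142 = 230.0 kN; take 204.5 kN (yield).
Tension yield (gross): A_g = 34×8 = 272 mm². φR_n = 0.90 × 300 × 272 = 73.4 kN.
Governing: min(132.8, 204.5, 73.4) = 73.4 kN → gross-section yield.

73.4 kN (gross-section yield governs)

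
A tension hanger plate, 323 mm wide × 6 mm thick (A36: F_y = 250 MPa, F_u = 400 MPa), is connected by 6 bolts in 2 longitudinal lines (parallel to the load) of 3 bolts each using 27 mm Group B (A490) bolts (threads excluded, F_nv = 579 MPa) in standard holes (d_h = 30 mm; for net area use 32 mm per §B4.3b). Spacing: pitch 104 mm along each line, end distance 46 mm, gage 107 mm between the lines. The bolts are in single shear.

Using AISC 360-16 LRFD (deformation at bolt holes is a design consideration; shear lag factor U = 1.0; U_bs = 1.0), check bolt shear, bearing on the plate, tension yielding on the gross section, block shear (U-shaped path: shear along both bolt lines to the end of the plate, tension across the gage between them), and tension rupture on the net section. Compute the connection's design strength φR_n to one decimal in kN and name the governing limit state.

436.1 kN (gross-section yield governs)

Bolt shear: A_b = π(27)²/4 = 572.56 mm². φR_n = 0.75 × 579 × 572.56 × 6 × 1 = 1491.8 kN.
Bearing (6 mm plate, F_u = 400 MPa): end bolts L_c = 46 − 30/2 = 31, R_n = min(1.2×31×6×400, 2.4×27×6×400) = 89.28 kN/bolt; interior L_c = 104 − 30 = 74, R_n = 155.52 kN/bolt. φR_n = 0.75 × (2×89.28 + 4×155.52) = 600.5 kN.
Tension yield (gross): A_g = 323×6 = 1938 mm². φR_n = 0.90 × 250 × 1938 = 436.1 kN.
Block shear: shear path 2×[46+2×104] = 2×254 mm, A_gv = 3048, A_nv = 2×(254 − 2.5×32)×6 = 2088 mm²; tension across gage: (107 − 1×32)×6 = 450 mm². R_n = min(0.6×400×2088, 0.6×250×3048) + 1.0×400×450 = min(501.12, 457.2) + 180 = 637.2 kN. φR_n = 0.75 × 637.2 = 477.9 kN.
Tension rupture (net): A_n = (323 − 2×32)×6 = 1554 mm² (U = 1.0, A_e = A_n). φR_n = 0.75 × 400 × 1554 = 466.2 kN.
Governing: min(1491.8, 600.5, 436.1, 477.9, 466.2) = 436.1 kN → gross-section yield.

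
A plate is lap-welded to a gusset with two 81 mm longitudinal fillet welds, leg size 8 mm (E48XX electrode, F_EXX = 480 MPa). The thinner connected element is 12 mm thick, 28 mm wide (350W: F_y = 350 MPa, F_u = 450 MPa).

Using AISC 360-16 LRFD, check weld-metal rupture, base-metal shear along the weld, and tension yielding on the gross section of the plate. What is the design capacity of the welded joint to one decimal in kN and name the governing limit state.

Weld metal: throat = 0.707×8 = 5.656 mm, L = 2×81 = 162 mm. φR_n = 0.75 × 0.6 × 480 × 5.656 × 162 = 197.9 kN.
Base metal shear (12 mm plate): yield φR_n = 1.0×0.6×350×12×162 = 408.2 kN; rupture φR_n = 0.75×0.6×450×12×162 = 393.7 kN; take 393.7 kN (rupture).
Tension yield (gross): A_g = 28×12 = 336 mm². φR_n = 0.90 × 350 × 336 = 105.8 kN.
Governing: min(197.9, 393.7, 105.8) = 105.8 kN → gross-section yield.

105.8 kN (gross-section yield governs)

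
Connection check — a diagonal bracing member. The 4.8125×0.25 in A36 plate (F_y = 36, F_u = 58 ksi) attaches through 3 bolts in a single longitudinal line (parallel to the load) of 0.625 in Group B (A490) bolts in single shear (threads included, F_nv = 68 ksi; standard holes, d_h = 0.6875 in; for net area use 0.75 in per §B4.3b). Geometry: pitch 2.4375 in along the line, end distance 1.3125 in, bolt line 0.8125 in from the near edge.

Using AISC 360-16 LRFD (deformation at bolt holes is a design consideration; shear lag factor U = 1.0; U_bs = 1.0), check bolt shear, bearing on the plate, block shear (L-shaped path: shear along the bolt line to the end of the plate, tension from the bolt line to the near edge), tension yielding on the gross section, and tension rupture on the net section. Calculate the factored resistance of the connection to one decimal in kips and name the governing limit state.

Bolt shear: A_b = π(0.625)²/4 = 0.3068 in². φR_n = 0.75 × 68 × 0.3068 × 3 × 1 = 46.9 kips.
Bearing (0.25 in plate, F_u = 58 ksi): end bolts L_c = 1.3125 − 0.6875/2 = 0.96875, R_n = min(1.2×0.96875×0.25×58, 2.4×0.625×0.25×58) = 16.856 kips/bolt; interior L_c = 2.4375 − 0.6875 = 1.75, R_n = 21.75 kips/bolt. φR_n = 0.75 × (1×16.856 + 2×21.75) = 45.3 kips.
Block shear: shear path 1×[1.3125+2×2.4375] = 1×6.1875 in, A_gv = 1.5469, A_nv = 1×(6.1875 − 2.5×0.75)×0.25 = 1.0781 in²; tension to near edge: (0.8125 − 0.5×0.75)×0.25 = 0.10938 in². R_n = min(0.6×58×1.0781, 0.6×36×1.5469) + 1.0×58×0.10938 = min(37.518, 33.413) + 6.344 = 39.757 kips. φR_n = 0.75 × 39.757 = 29.8 kips.
Tension yield (gross): A_g = 4.8125×0.25 = 1.2031 in². φR_n = 0.90 × 36 × 1.2031 = 39.0 kips.
Tension rupture (net): A_n = (4.8125 − 1×0.75)×0.25 = 1.0156 in² (U = 1.0, A_e = A_n). φR_n = 0.75 × 58 × 1.0156 = 44.2 kips.
Governing: min(46.9, 45.3, 29.8, 39.0, 44.2) = 29.8 kips → block shear.

29.8 kips (block shear governs)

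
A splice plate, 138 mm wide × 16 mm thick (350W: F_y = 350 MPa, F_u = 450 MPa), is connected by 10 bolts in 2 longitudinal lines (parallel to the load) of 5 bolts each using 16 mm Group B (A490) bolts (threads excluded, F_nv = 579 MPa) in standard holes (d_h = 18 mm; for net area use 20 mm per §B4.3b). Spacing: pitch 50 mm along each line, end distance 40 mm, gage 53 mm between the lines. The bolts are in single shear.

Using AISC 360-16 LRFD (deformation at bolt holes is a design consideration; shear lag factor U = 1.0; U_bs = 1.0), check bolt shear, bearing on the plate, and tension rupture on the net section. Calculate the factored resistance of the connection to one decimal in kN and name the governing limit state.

Bolt shear: A_b = π(16)²/4 = 201.06 mm². φR_n = 0.75 × 579 × 201.06 × 10 × 1 = 873.1 kN.
Bearing (16 mm plate, F_u = 450 MPa): end bolts L_c = 40 − 18/2 = 31, R_n = min(1.2×31×16×450, 2.4×16×16×450) = 267.84 kN/bolt; interior L_c = 50 − 18 = 32, R_n = 276.48 kN/bolt. φR_n = 0.75 × (2×267.84 + 8×276.48) = 2060.6 kN.
Tension rupture (net): A_n = (138 − 2×20)×16 = 1568 mm² (U = 1.0, A_e = A_n). φR_n = 0.75 × 450 × 1568 = 529.2 kN.
Governing: min(873.1, 2060.6, 529.2) = 529.2 kN → net-section rupture.

529.2 kN (net-section rupture governs)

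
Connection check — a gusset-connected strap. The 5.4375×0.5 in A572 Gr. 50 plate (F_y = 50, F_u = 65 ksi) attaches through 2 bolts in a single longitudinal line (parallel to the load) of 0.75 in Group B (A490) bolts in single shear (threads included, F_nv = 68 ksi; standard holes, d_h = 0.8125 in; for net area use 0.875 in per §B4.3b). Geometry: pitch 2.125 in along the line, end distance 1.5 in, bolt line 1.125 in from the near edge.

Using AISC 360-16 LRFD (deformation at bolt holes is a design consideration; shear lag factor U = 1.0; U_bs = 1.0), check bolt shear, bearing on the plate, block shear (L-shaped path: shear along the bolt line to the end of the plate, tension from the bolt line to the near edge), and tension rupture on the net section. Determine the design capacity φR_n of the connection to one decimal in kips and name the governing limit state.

Bolt shear: A_b = π(0.75)²/4 = 0.44179 in². φR_n = 0.75 × 68 × 0.44179 × 2 × 1 = 45.1 kips.
Bearing (0.5 in plate, F_u = 65 ksi): end bolts L_c = 1.5 − 0.8125/2 = 1.09375, R_n = min(1.2×1.09375×0.5×65, 2.4×0.75×0.5×65) = 42.656 kips/bolt; interior L_c = 2.125 − 0.8125 = 1.3125, R_n = 51.188 kips/bolt. φR_n = 0.75 × (1×42.656 + 1×51.188) = 70.4 kips.
Block shear: shear path 1×[1.5+1×2.125] = 1×3.625 in, A_gv = 1.8125, A_nv = 1×(3.625 − 1.5×0.875)×0.5 = 1.1563 in²; tension to near edge: (1.125 − 0.5×0.875)×0.5 = 0.34375 in². R_n = min(0.6×65×1.1563, 0.6×50×1.8125) + 1.0×65×0.34375 = min(45.096, 54.375) + 22.344 = 67.44 kips. φR_n = 0.75 × 67.44 = 50.6 kips.
Tension rupture (net): A_n = (5.4375 − 1×0.875)×0.5 = 2.2813 in² (U = 1.0, A_e = A_n). φR_n = 0.75 × 65 × 2.2813 = 111.2 kips.
Governing: min(45.1, 70.4, 50.6, 111.2) = 45.1 kips → bolt shear.

45.1 kips (bolt shear governs)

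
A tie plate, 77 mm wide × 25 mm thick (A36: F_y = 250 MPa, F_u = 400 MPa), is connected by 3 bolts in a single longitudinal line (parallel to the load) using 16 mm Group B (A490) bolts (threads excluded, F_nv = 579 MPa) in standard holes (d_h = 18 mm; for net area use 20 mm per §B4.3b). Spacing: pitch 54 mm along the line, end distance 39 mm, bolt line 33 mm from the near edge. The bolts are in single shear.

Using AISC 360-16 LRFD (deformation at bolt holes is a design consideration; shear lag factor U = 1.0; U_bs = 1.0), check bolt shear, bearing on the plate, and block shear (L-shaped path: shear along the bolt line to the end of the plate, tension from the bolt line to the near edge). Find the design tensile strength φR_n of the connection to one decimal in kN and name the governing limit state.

261.9 kN (bolt shear governs)

Bolt shear: A_b = π(16)²/4 = 201.06 mm². φR_n = 0.75 × 579 × 201.06 × 3 × 1 = 261.9 kN.
Bearing (25 mm plate, F_u = 400 MPa): end bolts L_c = 39 − 18/2 = 30, R_n = min(1.2×30×25×400, 2.4×16×25×400) = 360 kN/bolt; interior L_c = 54 − 18 = 36, R_n = 384 kN/bolt. φR_n = 0.75 × (1×360 + 2×384) = 846.0 kN.
Block shear: shear path 1×[39+2×54] = 1×147 mm, A_gv = 3675, A_nv = 1×(147 − 2.5×20)×25 = 2425 mm²; tension to near edge: (33 − 0.5×20)×25 = 575 mm². R_n = min(0.6×400×2425, 0.6×250×3675) + 1.0×400×575 = min(582, 551.25) + 230 = 781.25 kN. φR_n = 0.75 × 781.25 = 585.9 kN.
Governing: min(261.9, 846.0, 585.9) = 261.9 kN → bolt shear.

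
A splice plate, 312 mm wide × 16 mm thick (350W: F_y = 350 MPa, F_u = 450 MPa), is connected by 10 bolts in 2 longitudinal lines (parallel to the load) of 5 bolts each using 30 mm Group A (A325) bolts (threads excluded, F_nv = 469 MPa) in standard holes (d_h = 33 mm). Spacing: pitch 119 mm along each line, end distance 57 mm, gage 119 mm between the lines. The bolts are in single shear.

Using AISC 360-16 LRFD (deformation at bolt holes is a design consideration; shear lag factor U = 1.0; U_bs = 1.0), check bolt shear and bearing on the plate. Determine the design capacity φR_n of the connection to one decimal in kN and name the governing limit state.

2486.4 kN (bolt shear governs)

Bolt shear: A_b = π(30)²/4 = 706.86 mm². φR_n = 0.75 × 469 × 706.86 × 10 × 1 = 2486.4 kN.
Bearing (16 mm plate, F_u = 450 MPa): end bolts L_c = 57 − 33/2 = 40.5, R_n = min(1.2×40.5×16×450, 2.4×30×16×450) = 349.92 kN/bolt; interior L_c = 119 − 33 = 86, R_n = 518.4 kN/bolt. φR_n = 0.75 × (2×349.92 + 8×518.4) = 3635.3 kN.
Governing: min(2486.4, 3635.3) = 2486.4 kN → bolt shear.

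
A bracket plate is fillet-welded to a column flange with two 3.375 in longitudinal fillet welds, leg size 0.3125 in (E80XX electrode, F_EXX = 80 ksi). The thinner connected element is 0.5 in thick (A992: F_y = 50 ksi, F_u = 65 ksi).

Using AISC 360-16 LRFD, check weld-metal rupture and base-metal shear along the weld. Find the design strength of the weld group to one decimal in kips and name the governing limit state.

53.7 kips (weld metal governs)

Weld metal: throat = 0.707×0.3125 = 0.22094 in, L = 2×3.375 = 6.75 in. φR_n = 0.75 × 0.6 × 80 × 0.22094 × 6.75 = 53.7 kips.
Base metal shear (0.5 in plate): yield φR_n = 1.0×0.6×50×0.5×6.75 = 101.3 kips; rupture φR_n = 0.75×0.6×65×0.5×6.75 = 98.7 kips; take 98.7 kips (rupture).
Governing: min(53.7, 98.7) = 53.7 kips → weld metal.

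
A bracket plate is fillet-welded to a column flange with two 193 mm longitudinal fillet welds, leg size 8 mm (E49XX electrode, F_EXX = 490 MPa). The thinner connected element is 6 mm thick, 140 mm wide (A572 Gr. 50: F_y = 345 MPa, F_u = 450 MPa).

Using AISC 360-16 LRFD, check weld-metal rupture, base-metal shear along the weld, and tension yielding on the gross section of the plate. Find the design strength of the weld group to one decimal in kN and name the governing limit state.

260.8 kN (gross-section yield governs)

Weld metal: throat = 0.707×8 = 5.656 mm, L = 2×193 = 386 mm. φR_n = 0.75 × 0.6 × 490 × 5.656 × 386 = 481.4 kN.
Base metal shear (6 mm plate): yield φR_n = 1.0×0.6×345×6×386 = 479.4 kN; rupture φR_n = 0.75×0.6×450×6×386 = 469.0 kN; take 469.0 kN (rupture).
Tension yield (gross): A_g = 140×6 = 840 mm². φR_n = 0.90 × 345 × 840 = 260.8 kN.
Governing: min(481.4, 469.0, 260.8) = 260.8 kN → gross-section yield.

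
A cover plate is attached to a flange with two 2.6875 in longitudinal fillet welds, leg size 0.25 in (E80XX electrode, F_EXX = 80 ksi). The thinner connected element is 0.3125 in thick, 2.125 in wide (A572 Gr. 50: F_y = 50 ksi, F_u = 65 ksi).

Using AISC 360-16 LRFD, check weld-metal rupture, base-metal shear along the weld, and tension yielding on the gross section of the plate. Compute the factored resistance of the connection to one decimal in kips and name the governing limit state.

29.9 kips (gross-section yield governs)

Weld metal: throat = 0.707×0.25 = 0.17675 in, L = 2×2.6875 = 5.375 in. φR_n = 0.75 × 0.6 × 80 × 0.17675 × 5.375 = 34.2 kips.
Base metal shear (0.3125 in plate): yield φR_n = 1.0×0.6×50×0.3125×5.375 = 50.4 kips; rupture φR_n = 0.75×0.6×65×0.3125×5.375 = 49.1 kips; take 49.1 kips (rupture).
Tension yield (gross): A_g = 2.125×0.3125 = 0.66406 in². φR_n = 0.90 × 50 × 0.66406 = 29.9 kips.
Governing: min(34.2, 49.1, 29.9) = 29.9 kips → gross-section yield.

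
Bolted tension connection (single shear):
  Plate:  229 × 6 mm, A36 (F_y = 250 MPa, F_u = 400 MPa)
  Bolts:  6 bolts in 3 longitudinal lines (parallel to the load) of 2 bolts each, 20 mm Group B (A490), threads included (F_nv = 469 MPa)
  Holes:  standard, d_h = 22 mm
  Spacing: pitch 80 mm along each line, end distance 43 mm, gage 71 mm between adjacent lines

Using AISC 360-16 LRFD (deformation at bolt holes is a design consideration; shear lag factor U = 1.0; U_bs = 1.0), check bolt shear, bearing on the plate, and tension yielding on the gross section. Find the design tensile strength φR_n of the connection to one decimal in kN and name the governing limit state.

Bolt shear: A_b = π(20)²/4 = 314.16 mm². φR_n = 0.75 × 469 × 314.16 × 6 × 1 = 663.0 kN.
Bearing (6 mm plate, F_u = 400 MPa): end bolts L_c = 43 − 22/2 = 32, R_n = min(1.2×32×6×400, 2.4×20×6×400) = 92.16 kN/bolt; interior L_c = 80 − 22 = 58, R_n = 115.2 kN/bolt. φR_n = 0.75 × (3×92.16 + 3×115.2) = 466.6 kN.
Tension yield (gross): A_g = 229×6 = 1374 mm². φR_n = 0.90 × 250 × 1374 = 309.2 kN.
Governing: min(663.0, 466.6, 309.2) = 309.2 kN → gross-section yield.

309.2 kN (gross-section yield governs)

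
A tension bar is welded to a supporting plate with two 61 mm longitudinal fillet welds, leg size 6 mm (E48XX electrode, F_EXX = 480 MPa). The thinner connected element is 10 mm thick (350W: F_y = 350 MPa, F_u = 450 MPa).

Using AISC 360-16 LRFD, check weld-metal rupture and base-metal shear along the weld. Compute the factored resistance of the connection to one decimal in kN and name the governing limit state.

Weld metal: throat = 0.707×6 = 4.242 mm, L = 2×61 = 122 mm. φR_n = 0.75 × 0.6 × 480 × 4.242 × 122 = 111.8 kN.
Base metal shear (10 mm plate): yield φR_n = 1.0×0.6×350×10×122 = 256.2 kN; rupture φR_n = 0.75×0.6×450×10×122 = 247.1 kN; take 247.1 kN (rupture).
Governing: min(111.8, 247.1) = 111.8 kN → weld metal.

111.8 kN (weld metal governs)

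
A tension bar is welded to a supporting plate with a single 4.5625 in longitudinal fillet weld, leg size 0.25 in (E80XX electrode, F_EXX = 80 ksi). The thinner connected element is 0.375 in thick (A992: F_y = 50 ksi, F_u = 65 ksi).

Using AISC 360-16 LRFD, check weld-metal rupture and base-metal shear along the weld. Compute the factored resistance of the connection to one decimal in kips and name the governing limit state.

Weld metal: throat = 0.707×0.25 = 0.17675 in, L = 4.5625 in. φR_n = 0.75 × 0.6 × 80 × 0.17675 × 4.5625 = 29.0 kips.
Base metal shear (0.375 in plate): yield φR_n = 1.0×0.6×50×0.375×4.5625 = 51.3 kips; rupture φR_n = 0.75×0.6×65×0.375×4.5625 = 50.0 kips; take 50.0 kips (rupture).
Governing: min(29.0, 50.0) = 29.0 kips → weld metal.

29.0 kips (weld metal governs)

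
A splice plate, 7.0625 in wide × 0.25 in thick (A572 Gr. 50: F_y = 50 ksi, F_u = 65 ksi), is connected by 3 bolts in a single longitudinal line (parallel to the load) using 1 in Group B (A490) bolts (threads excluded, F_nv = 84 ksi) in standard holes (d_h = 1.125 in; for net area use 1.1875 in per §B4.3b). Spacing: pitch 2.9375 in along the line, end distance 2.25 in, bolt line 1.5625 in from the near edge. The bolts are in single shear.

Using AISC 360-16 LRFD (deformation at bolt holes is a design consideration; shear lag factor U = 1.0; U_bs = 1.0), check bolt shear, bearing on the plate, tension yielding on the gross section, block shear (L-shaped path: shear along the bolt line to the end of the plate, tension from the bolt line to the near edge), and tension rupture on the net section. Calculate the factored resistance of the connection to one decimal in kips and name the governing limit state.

49.5 kips (block shear governs)

Bolt shear: A_b = π(1)²/4 = 0.7854 in². φR_n = 0.75 × 84 × 0.7854 × 3 × 1 = 148.4 kips.
Bearing (0.25 in plate, F_u = 65 ksi): end bolts L_c = 2.25 − 1.125/2 = 1.6875, R_n = min(1.2×1.6875×0.25×65, 2.4×1×0.25×65) = 32.906 kips/bolt; interior L_c = 2.9375 − 1.125 = 1.8125, R_n = 35.344 kips/bolt. φR_n = 0.75 × (1×32.906 + 2×35.344) = 77.7 kips.
Tension yield (gross): A_g = 7.0625×0.25 = 1.7656 in². φR_n = 0.90 × 50 × 1.7656 = 79.5 kips.
Block shear: shear path 1×[2.25+2×2.9375] = 1×8.125 in, A_gv = 2.0313, A_nv = 1×(8.125 − 2.5×1.1875)×0.25 = 1.2891 in²; tension to near edge: (1.5625 − 0.5×1.1875)×0.25 = 0.24219 in². R_n = min(0.6×65×1.2891, 0.6×50×2.0313) + 1.0×65×0.24219 = min(50.275, 60.939) + 15.742 = 66.017 kips. φR_n = 0.75 × 66.017 = 49.5 kips.
Tension rupture (net): A_n = (7.0625 − 1×1.1875)×0.25 = 1.4688 in² (U = 1.0, A_e = A_n). φR_n = 0.75 × 65 × 1.4688 = 71.6 kips.
Governing: min(148.4, 77.7, 79.5, 49.5, 71.6) = 49.5 kips → block shear.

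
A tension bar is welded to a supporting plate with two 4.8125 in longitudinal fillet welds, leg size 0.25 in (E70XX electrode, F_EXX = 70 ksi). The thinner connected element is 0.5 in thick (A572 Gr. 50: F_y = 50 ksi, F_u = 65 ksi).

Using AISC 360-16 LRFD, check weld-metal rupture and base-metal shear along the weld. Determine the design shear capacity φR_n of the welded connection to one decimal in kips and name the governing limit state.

Weld metal: throat = 0.707×0.25 = 0.17675 in, L = 2×4.8125 = 9.625 in. φR_n = 0.75 × 0.6 × 70 × 0.17675 × 9.625 = 53.6 kips.
Base metal shear (0.5 in plate): yield φR_n = 1.0×0.6×50×0.5×9.625 = 144.4 kips; rupture φR_n = 0.75×0.6×65×0.5×9.625 = 140.8 kips; take 140.8 kips (rupture).
Governing: min(53.6, 140.8) = 53.6 kips → weld metal.

53.6 kips (weld metal governs)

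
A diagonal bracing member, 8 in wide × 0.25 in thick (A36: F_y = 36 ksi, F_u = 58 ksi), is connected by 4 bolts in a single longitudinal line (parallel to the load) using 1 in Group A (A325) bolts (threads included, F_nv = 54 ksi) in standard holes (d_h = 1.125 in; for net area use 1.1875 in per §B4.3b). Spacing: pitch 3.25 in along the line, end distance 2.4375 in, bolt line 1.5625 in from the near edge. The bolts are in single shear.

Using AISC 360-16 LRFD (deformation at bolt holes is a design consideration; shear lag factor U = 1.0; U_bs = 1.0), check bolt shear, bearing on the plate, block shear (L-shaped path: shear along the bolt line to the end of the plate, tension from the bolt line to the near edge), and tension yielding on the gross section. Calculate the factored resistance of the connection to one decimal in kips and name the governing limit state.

Bolt shear: A_b = π(1)²/4 = 0.7854 in². φR_n = 0.75 × 54 × 0.7854 × 4 × 1 = 127.2 kips.
Bearing (0.25 in plate, F_u = 58 ksi): end bolts L_c = 2.4375 − 1.125/2 = 1.875, R_n = min(1.2×1.875×0.25×58, 2.4×1×0.25×58) = 32.625 kips/bolt; interior L_c = 3.25 − 1.125 = 2.125, R_n = 34.8 kips/bolt. φR_n = 0.75 × (1×32.625 + 3×34.8) = 102.8 kips.
Block shear: shear path 1×[2.4375+3×3.25] = 1×12.1875 in, A_gv = 3.0469, A_nv = 1×(12.1875 − 3.5×1.1875)×0.25 = 2.0078 in²; tension to near edge: (1.5625 − 0.5×1.1875)×0.25 = 0.24219 in². R_n = min(0.6×58×2.0078, 0.6×36×3.0469) + 1.0×58×0.24219 = min(69.871, 65.813) + 14.047 = 79.86 kips. φR_n = 0.75 × 79.86 = 59.9 kips.
Tension yield (gross): A_g = 8×0.25 = 2 in². φR_n = 0.90 × 36 × 2 = 64.8 kips.
Governing: min(127.2, 102.8, 59.9, 64.8) = 59.9 kips → block shear.

59.9 kips (block shear governs)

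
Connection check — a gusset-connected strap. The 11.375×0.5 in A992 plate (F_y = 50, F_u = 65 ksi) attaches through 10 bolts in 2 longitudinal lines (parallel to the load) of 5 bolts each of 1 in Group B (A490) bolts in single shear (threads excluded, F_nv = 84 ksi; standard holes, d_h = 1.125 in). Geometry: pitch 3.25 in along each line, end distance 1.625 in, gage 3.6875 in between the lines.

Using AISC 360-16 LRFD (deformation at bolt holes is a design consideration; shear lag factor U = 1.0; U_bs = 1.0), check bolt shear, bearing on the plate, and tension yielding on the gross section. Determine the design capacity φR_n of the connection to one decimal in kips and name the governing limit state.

Bolt shear: A_b = π(1)²/4 = 0.7854 in². φR_n = 0.75 × 84 × 0.7854 × 10 × 1 = 494.8 kips.
Bearing (0.5 in plate, F_u = 65 ksi): end bolts L_c = 1.625 − 1.125/2 = 1.0625, R_n = min(1.2×1.0625×0.5×65, 2.4×1×0.5×65) = 41.438 kips/bolt; interior L_c = 3.25 − 1.125 = 2.125, R_n = 78 kips/bolt. φR_n = 0.75 × (2×41.438 + 8×78) = 530.2 kips.
Tension yield (gross): A_g = 11.375×0.5 = 5.6875 in². φR_n = 0.90 × 50 × 5.6875 = 255.9 kips.
Governing: min(494.8, 530.2, 255.9) = 255.9 kips → gross-section yield.

255.9 kips (gross-section yield governs)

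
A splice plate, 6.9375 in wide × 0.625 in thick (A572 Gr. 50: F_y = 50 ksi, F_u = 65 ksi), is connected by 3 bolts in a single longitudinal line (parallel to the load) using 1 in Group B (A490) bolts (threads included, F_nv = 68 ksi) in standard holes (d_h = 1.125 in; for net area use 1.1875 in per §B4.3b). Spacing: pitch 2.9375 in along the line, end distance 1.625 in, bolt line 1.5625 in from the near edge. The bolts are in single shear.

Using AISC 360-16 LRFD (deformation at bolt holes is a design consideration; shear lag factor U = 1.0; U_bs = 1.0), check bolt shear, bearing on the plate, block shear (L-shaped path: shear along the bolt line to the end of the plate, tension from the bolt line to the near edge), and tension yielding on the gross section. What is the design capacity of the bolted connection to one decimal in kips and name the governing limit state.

Bolt shear: A_b = π(1)²/4 = 0.7854 in². φR_n = 0.75 × 68 × 0.7854 × 3 × 1 = 120.2 kips.
Bearing (0.625 in plate, F_u = 65 ksi): end bolts L_c = 1.625 − 1.125/2 = 1.0625, R_n = min(1.2×1.0625×0.625×65, 2.4×1×0.625×65) = 51.797 kips/bolt; interior L_c = 2.9375 − 1.125 = 1.8125, R_n = 88.359 kips/bolt. φR_n = 0.75 × (1×51.797 + 2×88.359) = 171.4 kips.
Block shear: shear path 1×[1.625+2×2.9375] = 1×7.5 in, A_gv = 4.6875, A_nv = 1×(7.5 − 2.5×1.1875)×0.625 = 2.832 in²; tension to near edge: (1.5625 − 0.5×1.1875)×0.625 = 0.60547 in². R_n = min(0.6×65×2.832, 0.6×50×4.6875) + 1.0×65×0.60547 = min(110.45, 140.63) + 39.356 = 149.81 kips. φR_n = 0.75 × 149.81 = 112.4 kips.
Tension yield (gross): A_g = 6.9375×0.625 = 4.3359 in². φR_n = 0.90 × 50 × 4.3359 = 195.1 kips.
Governing: min(120.2, 171.4, 112.4, 195.1) = 112.4 kips → block shear.

112.4 kips (block shear governs)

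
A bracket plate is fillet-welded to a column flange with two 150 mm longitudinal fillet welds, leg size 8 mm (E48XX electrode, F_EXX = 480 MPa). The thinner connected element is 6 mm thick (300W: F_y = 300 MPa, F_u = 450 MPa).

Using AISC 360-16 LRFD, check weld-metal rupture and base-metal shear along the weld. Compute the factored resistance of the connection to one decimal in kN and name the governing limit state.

Weld metal: throat = 0.707×8 = 5.656 mm, L = 2×150 = 300 mm. φR_n = 0.75 × 0.6 × 480 × 5.656 × 300 = 366.5 kN.
Base metal shear (6 mm plate): yield φR_n = 1.0×0.6×300×6×300 = 324.0 kN; rupture φR_n = 0.75×0.6×450×6×300 = 364.5 kN; take 324.0 kN (yield).
Governing: min(366.5, 324.0) = 324.0 kN → base-metal shear.

324.0 kN (base-metal shear governs)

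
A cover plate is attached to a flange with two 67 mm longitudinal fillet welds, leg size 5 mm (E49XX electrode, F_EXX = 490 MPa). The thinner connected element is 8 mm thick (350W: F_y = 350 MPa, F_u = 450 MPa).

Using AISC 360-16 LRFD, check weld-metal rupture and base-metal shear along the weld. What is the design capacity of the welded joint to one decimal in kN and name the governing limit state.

Weld metal: throat = 0.707×5 = 3.535 mm, L = 2×67 = 134 mm. φR_n = 0.75 × 0.6 × 490 × 3.535 × 134 = 104.4 kN.
Base metal shear (8 mm plate): yield φR_n = 1.0×0.6×350×8×134 = 225.1 kN; rupture φR_n = 0.75×0.6×450×8×134 = 217.1 kN; take 217.1 kN (rupture).
Governing: min(104.4, 217.1) = 104.4 kN → weld metal.

104.4 kN (weld metal governs)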